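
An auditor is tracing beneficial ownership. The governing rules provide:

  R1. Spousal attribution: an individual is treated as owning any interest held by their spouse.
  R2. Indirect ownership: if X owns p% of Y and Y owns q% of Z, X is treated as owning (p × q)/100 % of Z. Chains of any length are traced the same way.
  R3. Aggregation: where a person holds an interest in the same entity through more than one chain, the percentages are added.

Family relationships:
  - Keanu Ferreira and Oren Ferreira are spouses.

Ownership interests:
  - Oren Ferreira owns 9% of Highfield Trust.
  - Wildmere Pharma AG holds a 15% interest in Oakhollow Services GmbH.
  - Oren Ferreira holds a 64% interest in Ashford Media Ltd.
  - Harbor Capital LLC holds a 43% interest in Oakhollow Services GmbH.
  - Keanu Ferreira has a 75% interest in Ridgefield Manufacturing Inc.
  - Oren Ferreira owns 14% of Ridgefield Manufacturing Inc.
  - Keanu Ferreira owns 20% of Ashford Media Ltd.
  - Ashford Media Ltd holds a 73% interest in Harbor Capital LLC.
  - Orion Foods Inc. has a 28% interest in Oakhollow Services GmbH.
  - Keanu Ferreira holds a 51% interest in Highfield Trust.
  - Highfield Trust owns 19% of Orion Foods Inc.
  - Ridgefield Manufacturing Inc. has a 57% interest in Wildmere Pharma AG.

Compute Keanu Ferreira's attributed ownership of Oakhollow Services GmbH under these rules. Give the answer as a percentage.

By spousal attribution (R1), Keanu Ferreira is treated as also owning Oren Ferreira's interest in Ridgefield Manufacturing Inc, giving 75% + 14% = 89%.
By spousal attribution (R1), Keanu Ferreira is treated as also owning Oren Ferreira's interest in Highfield Trust, giving 51% + 9% = 60%.
By spousal attribution (R1), Keanu Ferreira is treated as also owning Oren Ferreira's interest in Ashford Media Ltd, giving 20% + 64% = 84%.
Chain via Ridgefield Manufacturing Inc. → Wildmere Pharma AG (R2): 89% × 57% × 15% = 7.6095% of Oakhollow Services GmbH.
Chain via Highfield Trust → Orion Foods Inc. (R2): 60% × 19% × 28% = 3.192% of Oakhollow Services GmbH.
Chain via Ashford Media Ltd → Harbor Capital LLC (R2): 84% × 73% × 43% = 26.3676% of Oakhollow Services GmbH.
Aggregating (R3): 7.6095% + 3.192% + 26.3676% = 37.1691%.

37.1691%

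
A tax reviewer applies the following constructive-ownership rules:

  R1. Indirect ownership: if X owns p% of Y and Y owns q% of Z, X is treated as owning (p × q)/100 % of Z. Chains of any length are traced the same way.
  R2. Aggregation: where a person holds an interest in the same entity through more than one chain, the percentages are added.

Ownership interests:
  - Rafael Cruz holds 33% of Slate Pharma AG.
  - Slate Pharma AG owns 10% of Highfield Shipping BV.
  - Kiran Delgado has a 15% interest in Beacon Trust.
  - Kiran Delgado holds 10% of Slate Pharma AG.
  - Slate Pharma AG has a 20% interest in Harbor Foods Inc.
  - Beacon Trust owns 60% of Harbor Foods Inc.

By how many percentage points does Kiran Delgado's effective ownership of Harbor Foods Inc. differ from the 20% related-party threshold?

Chain via Beacon Trust (R1): 15% × 60% = 9% of Harbor Foods Inc.
Chain via Slate Pharma AG (R1): 10% × 20% = 2% of Harbor Foods Inc.
Aggregating (R2): 9% + 2% = 11%.
11% falls short of the 20% threshold by 9 percentage points.

9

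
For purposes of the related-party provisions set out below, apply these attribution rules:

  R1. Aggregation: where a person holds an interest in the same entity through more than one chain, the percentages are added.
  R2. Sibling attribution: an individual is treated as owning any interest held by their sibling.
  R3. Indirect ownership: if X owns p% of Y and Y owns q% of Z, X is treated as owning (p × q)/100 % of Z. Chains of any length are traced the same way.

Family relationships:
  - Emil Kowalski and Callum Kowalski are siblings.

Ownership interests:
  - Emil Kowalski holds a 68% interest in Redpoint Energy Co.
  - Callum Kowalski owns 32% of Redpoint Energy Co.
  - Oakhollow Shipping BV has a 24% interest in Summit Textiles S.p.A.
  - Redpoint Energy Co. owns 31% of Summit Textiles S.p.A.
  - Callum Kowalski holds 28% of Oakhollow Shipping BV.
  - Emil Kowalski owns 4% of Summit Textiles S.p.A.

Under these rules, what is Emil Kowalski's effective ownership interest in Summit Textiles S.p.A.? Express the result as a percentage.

41.72%

By sibling attribution (R2), Emil Kowalski is treated as also owning Callum Kowalski's interest in Redpoint Energy Co, giving 68% + 32% = 100%.
By sibling attribution (R2), Emil Kowalski is treated as owning Callum Kowalski's 28% interest in Oakhollow Shipping BV.
Chain via Redpoint Energy Co. (R3): 100% × 31% = 31% of Summit Textiles S.p.A.
Direct interest in Summit Textiles S.p.A: 4%.
Chain via Oakhollow Shipping BV (R3): 28% × 24% = 6.72% of Summit Textiles S.p.A.
Aggregating (R1): 31% + 4% + 6.72% = 41.72%.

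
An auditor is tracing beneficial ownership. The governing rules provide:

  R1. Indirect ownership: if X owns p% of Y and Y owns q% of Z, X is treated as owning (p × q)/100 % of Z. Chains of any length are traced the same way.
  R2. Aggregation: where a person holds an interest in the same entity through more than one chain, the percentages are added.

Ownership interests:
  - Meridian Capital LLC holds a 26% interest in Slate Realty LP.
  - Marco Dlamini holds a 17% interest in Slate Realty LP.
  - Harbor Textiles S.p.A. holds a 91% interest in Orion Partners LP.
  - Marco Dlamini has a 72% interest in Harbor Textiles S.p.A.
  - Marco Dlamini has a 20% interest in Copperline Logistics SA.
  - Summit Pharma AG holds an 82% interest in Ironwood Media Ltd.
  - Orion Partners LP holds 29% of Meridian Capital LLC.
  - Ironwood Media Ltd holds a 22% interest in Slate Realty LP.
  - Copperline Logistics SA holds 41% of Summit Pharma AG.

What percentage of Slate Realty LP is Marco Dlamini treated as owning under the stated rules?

Chain via Copperline Logistics SA → Summit Pharma AG → Ironwood Media Ltd (R1): 20% × 41% × 82% × 22% = 1.47928% of Slate Realty LP.
Chain via Harbor Textiles S.p.A. → Orion Partners LP → Meridian Capital LLC (R1): 72% × 91% × 29% × 26% = 4.940208% of Slate Realty LP.
Direct interest in Slate Realty LP: 17%.
Aggregating (R2): 1.47928% + 4.940208% + 17% = 23.419488%.

23.419488%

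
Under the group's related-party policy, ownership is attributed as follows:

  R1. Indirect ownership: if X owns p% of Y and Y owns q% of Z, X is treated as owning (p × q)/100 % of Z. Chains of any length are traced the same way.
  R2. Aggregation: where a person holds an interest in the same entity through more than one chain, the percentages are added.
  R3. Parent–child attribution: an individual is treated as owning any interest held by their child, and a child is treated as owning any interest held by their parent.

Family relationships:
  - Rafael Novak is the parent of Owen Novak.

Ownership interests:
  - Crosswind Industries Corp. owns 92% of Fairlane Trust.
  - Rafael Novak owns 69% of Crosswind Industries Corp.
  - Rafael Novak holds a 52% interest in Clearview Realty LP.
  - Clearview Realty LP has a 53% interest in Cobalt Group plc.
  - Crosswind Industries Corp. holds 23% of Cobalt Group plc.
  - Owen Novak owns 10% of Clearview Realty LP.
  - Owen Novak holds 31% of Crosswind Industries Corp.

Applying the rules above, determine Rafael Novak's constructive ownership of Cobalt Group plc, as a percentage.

55.86%

By parent–child attribution (R3), Rafael Novak is treated as also owning Owen Novak's interest in Crosswind Industries Corp, giving 69% + 31% = 100%.
By parent–child attribution (R3), Rafael Novak is treated as also owning Owen Novak's interest in Clearview Realty LP, giving 52% + 10% = 62%.
Chain via Crosswind Industries Corp. (R1): 100% × 23% = 23% of Cobalt Group plc.
Chain via Clearview Realty LP (R1): 62% × 53% = 32.86% of Cobalt Group plc.
Aggregating (R2): 23% + 32.86% = 55.86%.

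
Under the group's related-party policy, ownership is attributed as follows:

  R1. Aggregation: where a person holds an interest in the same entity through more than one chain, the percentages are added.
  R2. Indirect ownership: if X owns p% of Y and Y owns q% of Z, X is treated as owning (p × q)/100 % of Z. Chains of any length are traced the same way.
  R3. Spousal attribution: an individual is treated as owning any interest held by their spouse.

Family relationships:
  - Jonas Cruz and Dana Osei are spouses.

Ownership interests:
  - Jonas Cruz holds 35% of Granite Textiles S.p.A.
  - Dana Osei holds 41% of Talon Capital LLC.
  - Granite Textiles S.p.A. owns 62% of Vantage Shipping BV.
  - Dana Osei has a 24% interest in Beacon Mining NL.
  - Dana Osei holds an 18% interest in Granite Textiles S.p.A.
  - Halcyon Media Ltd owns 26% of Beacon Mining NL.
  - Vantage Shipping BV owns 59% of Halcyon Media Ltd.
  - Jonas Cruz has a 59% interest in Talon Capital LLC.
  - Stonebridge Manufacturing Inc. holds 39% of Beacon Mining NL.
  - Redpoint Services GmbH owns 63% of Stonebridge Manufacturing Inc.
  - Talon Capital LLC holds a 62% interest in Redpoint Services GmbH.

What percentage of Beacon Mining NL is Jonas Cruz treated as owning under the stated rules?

By spousal attribution (R3), Jonas Cruz is treated as also owning Dana Osei's interest in Granite Textiles S.p.A, giving 35% + 18% = 53%.
By spousal attribution (R3), Jonas Cruz is treated as also owning Dana Osei's interest in Talon Capital LLC, giving 59% + 41% = 100%.
By spousal attribution (R3), Jonas Cruz is treated as owning Dana Osei's 24% interest in Beacon Mining NL.
Chain via Granite Textiles S.p.A. → Vantage Shipping BV → Halcyon Media Ltd (R2): 53% × 62% × 59% × 26% = 5.040724% of Beacon Mining NL.
Chain via Talon Capital LLC → Redpoint Services GmbH → Stonebridge Manufacturing Inc. (R2): 100% × 62% × 63% × 39% = 15.2334% of Beacon Mining NL.
Direct interest in Beacon Mining NL: 24%.
Aggregating (R1): 5.040724% + 15.2334% + 24% = 44.274124%.

44.274124%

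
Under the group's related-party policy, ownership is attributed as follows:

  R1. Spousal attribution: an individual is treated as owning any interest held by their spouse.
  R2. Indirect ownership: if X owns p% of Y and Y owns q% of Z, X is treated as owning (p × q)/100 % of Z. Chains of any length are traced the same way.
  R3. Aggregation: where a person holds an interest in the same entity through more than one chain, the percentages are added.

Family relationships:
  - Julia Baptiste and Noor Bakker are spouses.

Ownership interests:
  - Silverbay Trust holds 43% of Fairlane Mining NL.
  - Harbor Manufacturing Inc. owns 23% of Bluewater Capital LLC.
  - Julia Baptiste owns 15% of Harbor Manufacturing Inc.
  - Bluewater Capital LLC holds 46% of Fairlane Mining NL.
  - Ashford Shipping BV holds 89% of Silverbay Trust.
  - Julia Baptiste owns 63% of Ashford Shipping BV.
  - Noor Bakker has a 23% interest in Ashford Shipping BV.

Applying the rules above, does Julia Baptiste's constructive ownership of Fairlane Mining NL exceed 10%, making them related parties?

Yes

By spousal attribution (R1), Julia Baptiste is treated as also owning Noor Bakker's interest in Ashford Shipping BV, giving 63% + 23% = 86%.
Chain via Ashford Shipping BV → Silverbay Trust (R2): 86% × 89% × 43% = 32.9122% of Fairlane Mining NL.
Chain via Harbor Manufacturing Inc. → Bluewater Capital LLC (R2): 15% × 23% × 46% = 1.587% of Fairlane Mining NL.
Aggregating (R3): 32.9122% + 1.587% = 34.4992%.
34.4992% exceeds the 10% threshold, so Julia is a related party to Fairlane Mining NL.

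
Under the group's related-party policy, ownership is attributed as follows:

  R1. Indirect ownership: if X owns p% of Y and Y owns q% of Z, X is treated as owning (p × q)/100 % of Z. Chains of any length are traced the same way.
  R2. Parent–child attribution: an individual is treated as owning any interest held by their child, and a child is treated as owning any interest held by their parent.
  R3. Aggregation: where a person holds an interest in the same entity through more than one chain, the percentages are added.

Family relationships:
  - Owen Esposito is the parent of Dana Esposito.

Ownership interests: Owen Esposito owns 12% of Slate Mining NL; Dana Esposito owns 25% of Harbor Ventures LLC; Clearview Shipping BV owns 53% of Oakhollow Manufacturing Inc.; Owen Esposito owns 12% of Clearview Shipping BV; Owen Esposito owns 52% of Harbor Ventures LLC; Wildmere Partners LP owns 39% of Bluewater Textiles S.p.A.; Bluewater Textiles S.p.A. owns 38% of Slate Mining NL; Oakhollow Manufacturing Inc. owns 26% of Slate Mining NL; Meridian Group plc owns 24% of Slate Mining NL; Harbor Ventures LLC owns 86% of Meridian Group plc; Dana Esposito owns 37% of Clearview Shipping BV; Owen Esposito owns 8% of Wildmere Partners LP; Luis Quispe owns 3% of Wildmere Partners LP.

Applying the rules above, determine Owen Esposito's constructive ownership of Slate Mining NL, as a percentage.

35.8306%

By parent–child attribution (R2), Owen Esposito is treated as also owning Dana Esposito's interest in Harbor Ventures LLC, giving 52% + 25% = 77%.
By parent–child attribution (R2), Owen Esposito is treated as also owning Dana Esposito's interest in Clearview Shipping BV, giving 12% + 37% = 49%.
Chain via Wildmere Partners LP → Bluewater Textiles S.p.A. (R1): 8% × 39% × 38% = 1.1856% of Slate Mining NL.
Chain via Harbor Ventures LLC → Meridian Group plc (R1): 77% × 86% × 24% = 15.8928% of Slate Mining NL.
Chain via Clearview Shipping BV → Oakhollow Manufacturing Inc. (R1): 49% × 53% × 26% = 6.7522% of Slate Mining NL.
Direct interest in Slate Mining NL: 12%.
Aggregating (R3): 1.1856% + 15.8928% + 6.7522% + 12% = 35.8306%.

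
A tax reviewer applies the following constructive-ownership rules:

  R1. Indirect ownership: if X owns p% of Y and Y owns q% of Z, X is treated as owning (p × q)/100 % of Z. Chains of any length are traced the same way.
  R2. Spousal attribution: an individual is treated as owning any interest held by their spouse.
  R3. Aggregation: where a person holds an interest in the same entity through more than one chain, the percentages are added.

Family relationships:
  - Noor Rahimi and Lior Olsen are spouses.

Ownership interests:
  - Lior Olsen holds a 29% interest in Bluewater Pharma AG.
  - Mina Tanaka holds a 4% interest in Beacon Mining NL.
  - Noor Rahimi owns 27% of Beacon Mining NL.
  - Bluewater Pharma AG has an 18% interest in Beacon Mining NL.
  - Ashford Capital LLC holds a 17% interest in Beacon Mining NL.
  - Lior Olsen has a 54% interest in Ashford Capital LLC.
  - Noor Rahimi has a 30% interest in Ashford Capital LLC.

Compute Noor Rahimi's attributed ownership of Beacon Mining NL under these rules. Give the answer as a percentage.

46.5%

By spousal attribution (R2), Noor Rahimi is treated as also owning Lior Olsen's interest in Ashford Capital LLC, giving 30% + 54% = 84%.
By spousal attribution (R2), Noor Rahimi is treated as owning Lior Olsen's 29% interest in Bluewater Pharma AG.
Chain via Ashford Capital LLC (R1): 84% × 17% = 14.28% of Beacon Mining NL.
Direct interest in Beacon Mining NL: 27%.
Chain via Bluewater Pharma AG (R1): 29% × 18% = 5.22% of Beacon Mining NL.
Aggregating (R3): 14.28% + 27% + 5.22% = 46.5%.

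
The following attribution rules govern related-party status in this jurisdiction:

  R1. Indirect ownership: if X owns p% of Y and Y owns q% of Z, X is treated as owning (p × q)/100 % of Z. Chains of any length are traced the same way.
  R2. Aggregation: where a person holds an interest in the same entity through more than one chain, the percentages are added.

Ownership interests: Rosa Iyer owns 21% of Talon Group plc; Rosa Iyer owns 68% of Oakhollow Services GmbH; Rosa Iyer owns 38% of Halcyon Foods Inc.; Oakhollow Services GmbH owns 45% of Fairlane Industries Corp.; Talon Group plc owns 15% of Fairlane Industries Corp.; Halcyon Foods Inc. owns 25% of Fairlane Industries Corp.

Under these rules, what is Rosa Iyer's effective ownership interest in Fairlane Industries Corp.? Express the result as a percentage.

43.25%

Chain via Talon Group plc (R1): 21% × 15% = 3.15% of Fairlane Industries Corp.
Chain via Oakhollow Services GmbH (R1): 68% × 45% = 30.6% of Fairlane Industries Corp.
Chain via Halcyon Foods Inc. (R1): 38% × 25% = 9.5% of Fairlane Industries Corp.
Aggregating (R2): 3.15% + 30.6% + 9.5% = 43.25%.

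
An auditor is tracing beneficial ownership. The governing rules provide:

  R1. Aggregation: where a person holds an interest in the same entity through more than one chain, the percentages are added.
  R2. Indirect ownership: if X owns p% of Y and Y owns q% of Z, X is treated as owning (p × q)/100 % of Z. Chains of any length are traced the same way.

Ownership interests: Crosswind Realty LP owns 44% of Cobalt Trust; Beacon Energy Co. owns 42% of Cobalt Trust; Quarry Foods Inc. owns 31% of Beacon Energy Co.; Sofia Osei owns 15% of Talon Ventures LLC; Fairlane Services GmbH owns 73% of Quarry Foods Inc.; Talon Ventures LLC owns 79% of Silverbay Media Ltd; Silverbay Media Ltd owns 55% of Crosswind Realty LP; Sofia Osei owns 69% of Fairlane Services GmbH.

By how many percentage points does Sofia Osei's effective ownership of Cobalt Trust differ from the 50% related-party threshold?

40.574126

Chain via Talon Ventures LLC → Silverbay Media Ltd → Crosswind Realty LP (R2): 15% × 79% × 55% × 44% = 2.8677% of Cobalt Trust.
Chain via Fairlane Services GmbH → Quarry Foods Inc. → Beacon Energy Co. (R2): 69% × 73% × 31% × 42% = 6.558174% of Cobalt Trust.
Aggregating (R1): 2.8677% + 6.558174% = 9.425874%.
9.425874% falls short of the 50% threshold by 40.574126 percentage points.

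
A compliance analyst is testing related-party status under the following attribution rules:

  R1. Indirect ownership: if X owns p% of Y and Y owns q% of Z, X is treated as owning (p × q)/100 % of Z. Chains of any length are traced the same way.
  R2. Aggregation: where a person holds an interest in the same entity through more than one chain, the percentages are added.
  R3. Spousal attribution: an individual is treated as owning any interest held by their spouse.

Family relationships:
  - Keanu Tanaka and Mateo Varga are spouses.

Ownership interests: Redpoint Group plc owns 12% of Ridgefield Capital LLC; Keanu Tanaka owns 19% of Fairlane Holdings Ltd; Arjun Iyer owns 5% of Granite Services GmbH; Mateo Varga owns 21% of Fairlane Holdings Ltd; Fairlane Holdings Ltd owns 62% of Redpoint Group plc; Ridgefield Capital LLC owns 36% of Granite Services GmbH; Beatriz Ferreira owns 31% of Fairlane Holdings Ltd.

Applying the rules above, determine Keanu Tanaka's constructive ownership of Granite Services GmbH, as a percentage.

By spousal attribution (R3), Keanu Tanaka is treated as also owning Mateo Varga's interest in Fairlane Holdings Ltd, giving 19% + 21% = 40%.
Chain via Fairlane Holdings Ltd → Redpoint Group plc → Ridgefield Capital LLC (R1): 40% × 62% × 12% × 36% = 1.07136% of Granite Services GmbH.

1.07136%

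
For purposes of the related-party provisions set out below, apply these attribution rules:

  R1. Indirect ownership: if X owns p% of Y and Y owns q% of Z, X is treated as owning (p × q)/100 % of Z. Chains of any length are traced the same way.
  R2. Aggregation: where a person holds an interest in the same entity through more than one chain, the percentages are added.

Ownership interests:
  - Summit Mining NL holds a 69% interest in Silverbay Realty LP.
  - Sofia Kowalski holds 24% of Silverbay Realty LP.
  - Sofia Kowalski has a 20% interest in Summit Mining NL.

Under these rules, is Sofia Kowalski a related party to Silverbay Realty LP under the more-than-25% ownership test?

Yes

Chain via Summit Mining NL (R1): 20% × 69% = 13.8% of Silverbay Realty LP.
Direct interest in Silverbay Realty LP: 24%.
Aggregating (R2): 13.8% + 24% = 37.8%.
37.8% exceeds the 25% threshold, so Sofia is a related party to Silverbay Realty LP.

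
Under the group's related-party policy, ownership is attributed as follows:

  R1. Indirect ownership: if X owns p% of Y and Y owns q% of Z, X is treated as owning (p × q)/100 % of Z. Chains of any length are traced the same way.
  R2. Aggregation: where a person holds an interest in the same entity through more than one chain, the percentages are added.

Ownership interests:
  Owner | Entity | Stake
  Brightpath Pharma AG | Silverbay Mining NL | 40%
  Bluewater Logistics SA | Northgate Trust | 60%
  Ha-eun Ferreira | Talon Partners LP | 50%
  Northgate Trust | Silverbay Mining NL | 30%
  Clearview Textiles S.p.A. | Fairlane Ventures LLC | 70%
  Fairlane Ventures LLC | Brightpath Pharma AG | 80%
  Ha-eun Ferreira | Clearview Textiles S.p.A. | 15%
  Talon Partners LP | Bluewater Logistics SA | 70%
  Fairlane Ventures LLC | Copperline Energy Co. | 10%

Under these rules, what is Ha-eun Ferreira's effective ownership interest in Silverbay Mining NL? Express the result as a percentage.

Chain via Talon Partners LP → Bluewater Logistics SA → Northgate Trust (R1): 50% × 70% × 60% × 30% = 6.3% of Silverbay Mining NL.
Chain via Clearview Textiles S.p.A. → Fairlane Ventures LLC → Brightpath Pharma AG (R1): 15% × 70% × 80% × 40% = 3.36% of Silverbay Mining NL.
Aggregating (R2): 6.3% + 3.36% = 9.66%.

9.66%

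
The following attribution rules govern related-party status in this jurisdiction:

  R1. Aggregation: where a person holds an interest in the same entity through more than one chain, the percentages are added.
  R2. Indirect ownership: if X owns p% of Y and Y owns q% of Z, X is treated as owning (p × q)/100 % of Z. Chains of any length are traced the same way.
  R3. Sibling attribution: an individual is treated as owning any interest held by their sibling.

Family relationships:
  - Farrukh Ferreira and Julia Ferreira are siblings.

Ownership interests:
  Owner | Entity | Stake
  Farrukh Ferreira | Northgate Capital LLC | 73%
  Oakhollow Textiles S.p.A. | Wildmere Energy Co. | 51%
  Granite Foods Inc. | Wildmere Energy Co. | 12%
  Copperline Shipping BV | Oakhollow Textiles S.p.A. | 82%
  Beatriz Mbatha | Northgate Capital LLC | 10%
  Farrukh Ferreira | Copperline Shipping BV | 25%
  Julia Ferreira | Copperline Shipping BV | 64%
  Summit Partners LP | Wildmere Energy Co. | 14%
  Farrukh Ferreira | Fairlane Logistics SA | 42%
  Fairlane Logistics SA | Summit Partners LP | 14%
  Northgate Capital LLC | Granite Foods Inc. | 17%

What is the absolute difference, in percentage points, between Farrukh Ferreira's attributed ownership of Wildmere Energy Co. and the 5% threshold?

34.5322

By sibling attribution (R3), Farrukh Ferreira is treated as also owning Julia Ferreira's interest in Copperline Shipping BV, giving 25% + 64% = 89%.
Chain via Northgate Capital LLC → Granite Foods Inc. (R2): 73% × 17% × 12% = 1.4892% of Wildmere Energy Co.
Chain via Copperline Shipping BV → Oakhollow Textiles S.p.A. (R2): 89% × 82% × 51% = 37.2198% of Wildmere Energy Co.
Chain via Fairlane Logistics SA → Summit Partners LP (R2): 42% × 14% × 14% = 0.8232% of Wildmere Energy Co.
Aggregating (R1): 1.4892% + 37.2198% + 0.8232% = 39.5322%.
39.5322% exceeds the 5% threshold by 34.5322 percentage points.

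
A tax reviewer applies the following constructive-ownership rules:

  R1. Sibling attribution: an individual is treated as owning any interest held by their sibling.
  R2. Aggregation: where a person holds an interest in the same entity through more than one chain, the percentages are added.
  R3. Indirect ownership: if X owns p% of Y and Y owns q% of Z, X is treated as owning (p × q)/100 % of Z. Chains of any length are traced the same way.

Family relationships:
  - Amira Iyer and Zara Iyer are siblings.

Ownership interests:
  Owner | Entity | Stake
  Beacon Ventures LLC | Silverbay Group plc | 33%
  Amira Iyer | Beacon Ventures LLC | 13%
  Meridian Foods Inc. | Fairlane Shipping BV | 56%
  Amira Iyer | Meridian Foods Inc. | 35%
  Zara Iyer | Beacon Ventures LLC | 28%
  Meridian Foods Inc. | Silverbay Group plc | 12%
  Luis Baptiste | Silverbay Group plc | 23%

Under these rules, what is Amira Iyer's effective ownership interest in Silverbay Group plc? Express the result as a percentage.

By sibling attribution (R1), Amira Iyer is treated as also owning Zara Iyer's interest in Beacon Ventures LLC, giving 13% + 28% = 41%.
Chain via Beacon Ventures LLC (R3): 41% × 33% = 13.53% of Silverbay Group plc.
Chain via Meridian Foods Inc. (R3): 35% × 12% = 4.2% of Silverbay Group plc.
Aggregating (R2): 13.53% + 4.2% = 17.73%.

17.73%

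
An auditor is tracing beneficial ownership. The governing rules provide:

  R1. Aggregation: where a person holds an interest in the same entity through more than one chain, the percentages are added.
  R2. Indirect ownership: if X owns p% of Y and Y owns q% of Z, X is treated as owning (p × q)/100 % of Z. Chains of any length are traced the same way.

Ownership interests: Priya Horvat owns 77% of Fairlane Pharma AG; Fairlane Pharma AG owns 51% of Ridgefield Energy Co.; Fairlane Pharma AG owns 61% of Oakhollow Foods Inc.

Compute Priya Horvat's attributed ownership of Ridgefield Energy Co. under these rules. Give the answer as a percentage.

39.27%

Chain via Fairlane Pharma AG (R2): 77% × 51% = 39.27% of Ridgefield Energy Co.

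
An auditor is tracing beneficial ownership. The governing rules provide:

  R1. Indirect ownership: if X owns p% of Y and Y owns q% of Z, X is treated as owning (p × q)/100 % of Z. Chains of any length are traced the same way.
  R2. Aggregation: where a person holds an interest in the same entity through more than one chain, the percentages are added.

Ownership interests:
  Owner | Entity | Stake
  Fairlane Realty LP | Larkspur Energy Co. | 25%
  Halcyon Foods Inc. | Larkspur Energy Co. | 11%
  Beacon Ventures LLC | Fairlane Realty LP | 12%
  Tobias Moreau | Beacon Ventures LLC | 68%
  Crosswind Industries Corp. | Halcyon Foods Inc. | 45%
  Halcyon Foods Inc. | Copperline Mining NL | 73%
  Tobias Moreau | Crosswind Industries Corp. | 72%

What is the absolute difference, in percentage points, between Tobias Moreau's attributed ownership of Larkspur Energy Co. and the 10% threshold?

Chain via Crosswind Industries Corp. → Halcyon Foods Inc. (R1): 72% × 45% × 11% = 3.564% of Larkspur Energy Co.
Chain via Beacon Ventures LLC → Fairlane Realty LP (R1): 68% × 12% × 25% = 2.04% of Larkspur Energy Co.
Aggregating (R2): 3.564% + 2.04% = 5.604%.
5.604% falls short of the 10% threshold by 4.396 percentage points.

4.396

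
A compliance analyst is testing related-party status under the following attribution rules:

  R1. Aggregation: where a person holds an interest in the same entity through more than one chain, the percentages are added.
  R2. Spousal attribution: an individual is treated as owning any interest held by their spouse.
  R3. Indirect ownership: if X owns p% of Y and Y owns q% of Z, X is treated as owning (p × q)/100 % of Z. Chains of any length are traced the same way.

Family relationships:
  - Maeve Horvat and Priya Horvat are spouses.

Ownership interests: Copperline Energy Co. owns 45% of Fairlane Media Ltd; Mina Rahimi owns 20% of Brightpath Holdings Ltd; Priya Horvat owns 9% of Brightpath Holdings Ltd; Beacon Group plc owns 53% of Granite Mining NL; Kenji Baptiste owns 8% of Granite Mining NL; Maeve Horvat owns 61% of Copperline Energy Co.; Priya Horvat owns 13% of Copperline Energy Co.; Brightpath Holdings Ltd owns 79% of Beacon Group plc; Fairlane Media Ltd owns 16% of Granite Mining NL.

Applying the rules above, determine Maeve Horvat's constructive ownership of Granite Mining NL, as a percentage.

By spousal attribution (R2), Maeve Horvat is treated as also owning Priya Horvat's interest in Copperline Energy Co, giving 61% + 13% = 74%.
By spousal attribution (R2), Maeve Horvat is treated as owning Priya Horvat's 9% interest in Brightpath Holdings Ltd.
Chain via Copperline Energy Co. → Fairlane Media Ltd (R3): 74% × 45% × 16% = 5.328% of Granite Mining NL.
Chain via Brightpath Holdings Ltd → Beacon Group plc (R3): 9% × 79% × 53% = 3.7683% of Granite Mining NL.
Aggregating (R1): 5.328% + 3.7683% = 9.0963%.

9.0963%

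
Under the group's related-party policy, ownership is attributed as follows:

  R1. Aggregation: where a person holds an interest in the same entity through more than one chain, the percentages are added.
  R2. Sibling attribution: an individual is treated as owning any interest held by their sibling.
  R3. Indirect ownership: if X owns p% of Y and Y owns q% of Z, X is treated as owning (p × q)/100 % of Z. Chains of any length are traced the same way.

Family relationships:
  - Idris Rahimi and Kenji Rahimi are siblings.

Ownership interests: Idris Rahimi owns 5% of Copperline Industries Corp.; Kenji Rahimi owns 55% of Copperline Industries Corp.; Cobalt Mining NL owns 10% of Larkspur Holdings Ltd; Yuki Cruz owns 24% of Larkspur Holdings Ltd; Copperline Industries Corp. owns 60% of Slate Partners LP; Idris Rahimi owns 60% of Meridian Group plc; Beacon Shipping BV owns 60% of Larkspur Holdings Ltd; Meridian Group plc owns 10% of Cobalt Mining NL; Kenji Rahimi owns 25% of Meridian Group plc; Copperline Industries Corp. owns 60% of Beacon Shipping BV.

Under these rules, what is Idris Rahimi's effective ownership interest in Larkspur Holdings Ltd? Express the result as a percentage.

22.45%

By sibling attribution (R2), Idris Rahimi is treated as also owning Kenji Rahimi's interest in Meridian Group plc, giving 60% + 25% = 85%.
By sibling attribution (R2), Idris Rahimi is treated as also owning Kenji Rahimi's interest in Copperline Industries Corp, giving 5% + 55% = 60%.
Chain via Meridian Group plc → Cobalt Mining NL (R3): 85% × 10% × 10% = 0.85% of Larkspur Holdings Ltd.
Chain via Copperline Industries Corp. → Beacon Shipping BV (R3): 60% × 60% × 60% = 21.6% of Larkspur Holdings Ltd.
Aggregating (R1): 0.85% + 21.6% = 22.45%.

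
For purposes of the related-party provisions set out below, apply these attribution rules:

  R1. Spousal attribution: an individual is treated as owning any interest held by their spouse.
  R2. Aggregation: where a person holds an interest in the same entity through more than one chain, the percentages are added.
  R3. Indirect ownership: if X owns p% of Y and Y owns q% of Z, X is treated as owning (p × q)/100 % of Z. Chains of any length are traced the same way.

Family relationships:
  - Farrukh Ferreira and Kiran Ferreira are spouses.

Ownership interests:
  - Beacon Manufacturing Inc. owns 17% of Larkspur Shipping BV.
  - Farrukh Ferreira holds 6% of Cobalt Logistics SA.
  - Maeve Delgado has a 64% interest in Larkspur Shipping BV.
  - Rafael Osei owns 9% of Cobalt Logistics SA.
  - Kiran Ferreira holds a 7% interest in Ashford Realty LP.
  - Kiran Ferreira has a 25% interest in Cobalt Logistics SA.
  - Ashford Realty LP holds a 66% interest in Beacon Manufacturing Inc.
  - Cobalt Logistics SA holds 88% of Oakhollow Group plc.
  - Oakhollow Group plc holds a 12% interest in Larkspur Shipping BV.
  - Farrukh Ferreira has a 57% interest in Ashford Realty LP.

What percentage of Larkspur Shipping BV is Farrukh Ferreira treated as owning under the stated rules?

By spousal attribution (R1), Farrukh Ferreira is treated as also owning Kiran Ferreira's interest in Ashford Realty LP, giving 57% + 7% = 64%.
By spousal attribution (R1), Farrukh Ferreira is treated as also owning Kiran Ferreira's interest in Cobalt Logistics SA, giving 6% + 25% = 31%.
Chain via Ashford Realty LP → Beacon Manufacturing Inc. (R3): 64% × 66% × 17% = 7.1808% of Larkspur Shipping BV.
Chain via Cobalt Logistics SA → Oakhollow Group plc (R3): 31% × 88% × 12% = 3.2736% of Larkspur Shipping BV.
Aggregating (R2): 7.1808% + 3.2736% = 10.4544%.

10.4544%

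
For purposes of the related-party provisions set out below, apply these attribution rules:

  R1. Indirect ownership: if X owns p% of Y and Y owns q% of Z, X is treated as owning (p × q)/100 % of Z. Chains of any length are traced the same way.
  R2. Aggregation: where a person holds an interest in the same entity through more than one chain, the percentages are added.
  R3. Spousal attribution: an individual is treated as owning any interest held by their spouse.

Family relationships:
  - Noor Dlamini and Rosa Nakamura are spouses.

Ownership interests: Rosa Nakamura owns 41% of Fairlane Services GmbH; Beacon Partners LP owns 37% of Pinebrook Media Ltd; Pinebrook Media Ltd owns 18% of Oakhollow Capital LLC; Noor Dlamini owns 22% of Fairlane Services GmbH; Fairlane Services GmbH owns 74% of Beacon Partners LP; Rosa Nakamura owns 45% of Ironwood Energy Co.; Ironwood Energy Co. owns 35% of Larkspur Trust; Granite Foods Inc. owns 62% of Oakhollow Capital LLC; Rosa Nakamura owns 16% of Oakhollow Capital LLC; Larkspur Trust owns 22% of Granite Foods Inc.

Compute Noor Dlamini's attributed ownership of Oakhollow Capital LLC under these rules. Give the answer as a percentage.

21.253192%

By spousal attribution (R3), Noor Dlamini is treated as also owning Rosa Nakamura's interest in Fairlane Services GmbH, giving 22% + 41% = 63%.
By spousal attribution (R3), Noor Dlamini is treated as owning Rosa Nakamura's 45% interest in Ironwood Energy Co.
By spousal attribution (R3), Noor Dlamini is treated as owning Rosa Nakamura's 16% interest in Oakhollow Capital LLC.
Chain via Fairlane Services GmbH → Beacon Partners LP → Pinebrook Media Ltd (R1): 63% × 74% × 37% × 18% = 3.104892% of Oakhollow Capital LLC.
Chain via Ironwood Energy Co. → Larkspur Trust → Granite Foods Inc. (R1): 45% × 35% × 22% × 62% = 2.1483% of Oakhollow Capital LLC.
Direct interest in Oakhollow Capital LLC: 16%.
Aggregating (R2): 3.104892% + 2.1483% + 16% = 21.253192%.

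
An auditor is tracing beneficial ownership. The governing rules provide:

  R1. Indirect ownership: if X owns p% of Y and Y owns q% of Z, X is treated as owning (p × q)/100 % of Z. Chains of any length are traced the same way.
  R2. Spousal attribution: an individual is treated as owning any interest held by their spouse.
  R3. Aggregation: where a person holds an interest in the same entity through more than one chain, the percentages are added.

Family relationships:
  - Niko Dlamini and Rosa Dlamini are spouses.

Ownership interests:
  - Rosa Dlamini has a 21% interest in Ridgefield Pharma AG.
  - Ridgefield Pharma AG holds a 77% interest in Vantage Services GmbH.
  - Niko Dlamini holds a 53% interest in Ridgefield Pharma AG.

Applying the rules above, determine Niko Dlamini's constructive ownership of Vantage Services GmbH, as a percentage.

By spousal attribution (R2), Niko Dlamini is treated as also owning Rosa Dlamini's interest in Ridgefield Pharma AG, giving 53% + 21% = 74%.
Chain via Ridgefield Pharma AG (R1): 74% × 77% = 56.98% of Vantage Services GmbH.

56.98%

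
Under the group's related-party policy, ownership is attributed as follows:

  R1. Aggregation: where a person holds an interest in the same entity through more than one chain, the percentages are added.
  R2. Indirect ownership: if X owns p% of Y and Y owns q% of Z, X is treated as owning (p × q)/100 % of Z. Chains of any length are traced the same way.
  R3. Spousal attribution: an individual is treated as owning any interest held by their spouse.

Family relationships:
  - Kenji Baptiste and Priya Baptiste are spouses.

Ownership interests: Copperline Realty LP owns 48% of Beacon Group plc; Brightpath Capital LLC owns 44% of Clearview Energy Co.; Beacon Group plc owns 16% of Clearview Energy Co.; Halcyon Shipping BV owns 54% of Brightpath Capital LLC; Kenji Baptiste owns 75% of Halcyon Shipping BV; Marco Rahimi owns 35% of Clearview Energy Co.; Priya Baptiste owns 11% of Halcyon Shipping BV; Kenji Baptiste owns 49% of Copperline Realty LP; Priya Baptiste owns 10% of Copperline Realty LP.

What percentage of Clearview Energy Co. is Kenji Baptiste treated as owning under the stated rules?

24.9648%

By spousal attribution (R3), Kenji Baptiste is treated as also owning Priya Baptiste's interest in Copperline Realty LP, giving 49% + 10% = 59%.
By spousal attribution (R3), Kenji Baptiste is treated as also owning Priya Baptiste's interest in Halcyon Shipping BV, giving 75% + 11% = 86%.
Chain via Copperline Realty LP → Beacon Group plc (R2): 59% × 48% × 16% = 4.5312% of Clearview Energy Co.
Chain via Halcyon Shipping BV → Brightpath Capital LLC (R2): 86% × 54% × 44% = 20.4336% of Clearview Energy Co.
Aggregating (R1): 4.5312% + 20.4336% = 24.9648%.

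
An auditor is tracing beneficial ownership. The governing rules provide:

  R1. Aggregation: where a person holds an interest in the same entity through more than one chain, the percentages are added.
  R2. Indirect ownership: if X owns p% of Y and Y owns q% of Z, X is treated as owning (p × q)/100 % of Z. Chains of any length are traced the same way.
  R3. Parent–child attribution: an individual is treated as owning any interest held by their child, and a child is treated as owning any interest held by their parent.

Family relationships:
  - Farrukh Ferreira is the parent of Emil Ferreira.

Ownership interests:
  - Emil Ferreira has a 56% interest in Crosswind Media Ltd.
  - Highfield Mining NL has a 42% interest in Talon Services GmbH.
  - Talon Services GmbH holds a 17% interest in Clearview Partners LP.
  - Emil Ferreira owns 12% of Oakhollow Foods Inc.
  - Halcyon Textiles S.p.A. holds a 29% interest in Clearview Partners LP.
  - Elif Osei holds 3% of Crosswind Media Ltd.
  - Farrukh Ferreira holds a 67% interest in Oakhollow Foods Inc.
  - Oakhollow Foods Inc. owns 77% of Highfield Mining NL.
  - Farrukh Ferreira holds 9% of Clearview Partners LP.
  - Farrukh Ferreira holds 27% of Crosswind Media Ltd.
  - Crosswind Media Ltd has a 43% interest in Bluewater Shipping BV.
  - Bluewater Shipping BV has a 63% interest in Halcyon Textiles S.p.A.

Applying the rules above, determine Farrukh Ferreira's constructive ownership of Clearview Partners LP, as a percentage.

By parent–child attribution (R3), Farrukh Ferreira is treated as also owning Emil Ferreira's interest in Crosswind Media Ltd, giving 27% + 56% = 83%.
By parent–child attribution (R3), Farrukh Ferreira is treated as also owning Emil Ferreira's interest in Oakhollow Foods Inc, giving 67% + 12% = 79%.
Chain via Crosswind Media Ltd → Bluewater Shipping BV → Halcyon Textiles S.p.A. (R2): 83% × 43% × 63% × 29% = 6.520563% of Clearview Partners LP.
Chain via Oakhollow Foods Inc. → Highfield Mining NL → Talon Services GmbH (R2): 79% × 77% × 42% × 17% = 4.343262% of Clearview Partners LP.
Direct interest in Clearview Partners LP: 9%.
Aggregating (R1): 6.520563% + 4.343262% + 9% = 19.863825%.

19.863825%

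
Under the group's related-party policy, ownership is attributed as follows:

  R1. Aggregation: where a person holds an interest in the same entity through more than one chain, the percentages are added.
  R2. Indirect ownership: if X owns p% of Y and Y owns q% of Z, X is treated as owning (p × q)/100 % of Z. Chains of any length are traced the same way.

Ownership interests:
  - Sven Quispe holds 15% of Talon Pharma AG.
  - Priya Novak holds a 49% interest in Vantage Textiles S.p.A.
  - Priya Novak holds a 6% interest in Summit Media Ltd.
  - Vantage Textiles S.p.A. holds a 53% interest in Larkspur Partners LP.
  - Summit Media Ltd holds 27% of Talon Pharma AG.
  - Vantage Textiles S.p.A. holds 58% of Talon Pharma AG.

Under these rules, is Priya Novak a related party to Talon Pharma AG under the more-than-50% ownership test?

Chain via Summit Media Ltd (R2): 6% × 27% = 1.62% of Talon Pharma AG.
Chain via Vantage Textiles S.p.A. (R2): 49% × 58% = 28.42% of Talon Pharma AG.
Aggregating (R1): 1.62% + 28.42% = 30.04%.
30.04% does not exceed the 50% threshold, so Priya is not a related party to Talon Pharma AG.

No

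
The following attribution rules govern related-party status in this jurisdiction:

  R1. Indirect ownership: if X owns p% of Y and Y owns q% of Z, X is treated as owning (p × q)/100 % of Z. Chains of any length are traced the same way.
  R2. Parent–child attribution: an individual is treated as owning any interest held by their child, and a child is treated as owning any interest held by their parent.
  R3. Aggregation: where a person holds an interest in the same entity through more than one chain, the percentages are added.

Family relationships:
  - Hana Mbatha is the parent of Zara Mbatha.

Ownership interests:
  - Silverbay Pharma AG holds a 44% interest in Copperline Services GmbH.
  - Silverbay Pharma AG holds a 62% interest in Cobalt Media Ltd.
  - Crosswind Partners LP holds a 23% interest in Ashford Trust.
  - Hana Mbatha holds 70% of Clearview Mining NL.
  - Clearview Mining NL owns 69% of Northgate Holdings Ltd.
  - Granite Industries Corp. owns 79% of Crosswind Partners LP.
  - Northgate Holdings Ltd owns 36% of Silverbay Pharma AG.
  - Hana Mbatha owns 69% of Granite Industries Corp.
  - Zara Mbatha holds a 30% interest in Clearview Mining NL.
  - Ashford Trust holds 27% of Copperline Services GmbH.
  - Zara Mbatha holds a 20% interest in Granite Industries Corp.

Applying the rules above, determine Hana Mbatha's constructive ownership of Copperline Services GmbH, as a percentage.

By parent–child attribution (R2), Hana Mbatha is treated as also owning Zara Mbatha's interest in Granite Industries Corp, giving 69% + 20% = 89%.
By parent–child attribution (R2), Hana Mbatha is treated as also owning Zara Mbatha's interest in Clearview Mining NL, giving 70% + 30% = 100%.
Chain via Granite Industries Corp. → Crosswind Partners LP → Ashford Trust (R1): 89% × 79% × 23% × 27% = 4.366251% of Copperline Services GmbH.
Chain via Clearview Mining NL → Northgate Holdings Ltd → Silverbay Pharma AG (R1): 100% × 69% × 36% × 44% = 10.9296% of Copperline Services GmbH.
Aggregating (R3): 4.366251% + 10.9296% = 15.295851%.

15.295851%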